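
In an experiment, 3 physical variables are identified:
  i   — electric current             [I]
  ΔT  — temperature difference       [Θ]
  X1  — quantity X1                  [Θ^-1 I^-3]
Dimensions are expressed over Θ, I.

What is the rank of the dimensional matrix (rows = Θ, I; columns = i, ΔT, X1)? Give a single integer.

2

Write exponents as rows Θ,I / cols i,ΔT,X1:
  Θ: [ 0  1 -1]
  I: [ 1  0 -3]
Echelon form has 2 nonzero rows (pivots: i,ΔT)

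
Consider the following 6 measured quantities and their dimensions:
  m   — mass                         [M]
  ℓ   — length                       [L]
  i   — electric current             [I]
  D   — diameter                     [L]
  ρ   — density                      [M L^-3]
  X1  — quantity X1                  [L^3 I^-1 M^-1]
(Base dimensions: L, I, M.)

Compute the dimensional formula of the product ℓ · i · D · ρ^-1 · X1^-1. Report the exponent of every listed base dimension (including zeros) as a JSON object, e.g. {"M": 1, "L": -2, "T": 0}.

Write exponents as rows L,I,M / cols m,ℓ,i,D,ρ,X1:
  L: [ 0  1  0  1 -3  3]
  I: [ 0  0  1  0  0 -1]
  M: [ 1  0  0  0  1 -1]
  [L]: (1)·1+(1)·0+(1)·1+(-1)·-3+(-1)·3 = 2
  [I]: (1)·0+(1)·1+(1)·0+(-1)·0+(-1)·-1 = 2
  [M]: (1)·0+(1)·0+(1)·0+(-1)·1+(-1)·-1 = 0
⇒ L^2 I^2

{"L": 2, "I": 2, "M": 0}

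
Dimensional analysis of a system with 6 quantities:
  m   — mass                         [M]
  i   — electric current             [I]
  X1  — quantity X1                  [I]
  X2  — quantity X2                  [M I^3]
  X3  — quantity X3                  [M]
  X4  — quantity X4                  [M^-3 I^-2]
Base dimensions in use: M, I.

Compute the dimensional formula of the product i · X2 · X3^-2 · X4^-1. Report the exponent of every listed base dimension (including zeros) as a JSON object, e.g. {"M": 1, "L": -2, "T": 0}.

{"M": 2, "I": 6}

Write exponents as rows M,I / cols m,i,X1,X2,X3,X4:
  M: [ 1  0  0  1  1 -3]
  I: [ 0  1  1  3  0 -2]
  [M]: (1)·0+(1)·1+(-2)·1+(-1)·-3 = 2
  [I]: (1)·1+(1)·3+(-2)·0+(-1)·-2 = 6
⇒ M^2 I^6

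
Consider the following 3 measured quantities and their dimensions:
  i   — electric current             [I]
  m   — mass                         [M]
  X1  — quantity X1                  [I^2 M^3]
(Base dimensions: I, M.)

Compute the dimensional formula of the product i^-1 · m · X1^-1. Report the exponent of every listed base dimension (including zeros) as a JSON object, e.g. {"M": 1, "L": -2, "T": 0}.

{"I": -3, "M": -2}

Dimensional matrix (I×M by i×m×X1):
  I: [ 1  0  2]
  M: [ 0  1  3]
  [I]: (-1)·1+(1)·0+(-1)·2 = -3
  [M]: (-1)·0+(1)·1+(-1)·3 = -2
⇒ I^-3 M^-2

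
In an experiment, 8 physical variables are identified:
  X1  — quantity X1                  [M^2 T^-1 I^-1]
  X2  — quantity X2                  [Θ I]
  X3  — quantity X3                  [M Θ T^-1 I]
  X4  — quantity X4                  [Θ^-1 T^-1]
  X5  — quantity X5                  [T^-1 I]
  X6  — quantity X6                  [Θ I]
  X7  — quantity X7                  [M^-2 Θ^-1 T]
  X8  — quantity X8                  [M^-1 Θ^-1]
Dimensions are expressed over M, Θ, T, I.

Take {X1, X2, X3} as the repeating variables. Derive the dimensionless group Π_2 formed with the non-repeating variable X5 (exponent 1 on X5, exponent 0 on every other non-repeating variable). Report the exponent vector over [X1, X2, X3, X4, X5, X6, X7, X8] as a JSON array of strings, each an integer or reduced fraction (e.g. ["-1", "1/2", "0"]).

Dimensional matrix (M×Θ×T×I by X1×X2×X3×X4×X5×X6×X7×X8):
  M: [ 2  0  1  0  0  0 -2 -1]
  Θ: [ 0  1  1 -1  0  1 -1 -1]
  T: [-1  0 -1 -1 -1  0  1  0]
  I: [-1  1  1  0  1  1  0  0]
Row reduction gives pivot columns X1,X2,X3; rank = 3
Pivot set = {X1,X2,X3}, free = {X4,X5,X6,X7,X8}
RREF:
  r0: [   1    0    0   -1   -1    0   -1   -1]
  r1: [   0    1    0   -3   -2    1   -1   -2]
  r2: [   0    0    1    2    2    0    0    1]
  r3: [   0    0    0    0    0    0    0    0]
Fix exponent of X5 at 1, X4 at 0, X6 at 0, X7 at 0, X8 at 0; solve each RREF row for its pivot's exponent:
  r0: exp(X1) + (-1)·1 = 0 ⇒ exp(X1) = 1
  r1: exp(X2) + (-2)·1 = 0 ⇒ exp(X2) = 2
  r2: exp(X3) + (2)·1 = 0 ⇒ exp(X3) = -2
Π_2 = X1 · X2^2 · X3^-2 · X5

["1", "2", "-2", "0", "1", "0", "0", "0"]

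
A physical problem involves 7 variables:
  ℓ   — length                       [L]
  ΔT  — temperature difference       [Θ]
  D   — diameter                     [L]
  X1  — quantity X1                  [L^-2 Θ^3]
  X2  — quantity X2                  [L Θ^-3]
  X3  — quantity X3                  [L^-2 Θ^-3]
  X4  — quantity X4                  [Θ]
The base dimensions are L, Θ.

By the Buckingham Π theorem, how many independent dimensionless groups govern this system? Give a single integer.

Write exponents as rows L,Θ / cols ℓ,ΔT,D,X1,X2,X3,X4:
  L: [ 1  0  1 -2  1 -2  0]
  Θ: [ 0  1  0  3 -3 -3  1]
Row reduction gives pivot columns ℓ,ΔT; rank = 2
7 vars − rank 2 = 5 Π groups

5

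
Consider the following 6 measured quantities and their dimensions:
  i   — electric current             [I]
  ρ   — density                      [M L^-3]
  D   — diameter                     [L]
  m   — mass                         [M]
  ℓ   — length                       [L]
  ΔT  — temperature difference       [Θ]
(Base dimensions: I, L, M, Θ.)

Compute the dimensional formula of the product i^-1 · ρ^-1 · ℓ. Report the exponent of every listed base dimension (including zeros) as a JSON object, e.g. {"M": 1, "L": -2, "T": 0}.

{"I": -1, "L": 4, "M": -1, "Θ": 0}

Dimensional matrix (I×L×M×Θ by i×ρ×D×m×ℓ×ΔT):
  I: [ 1  0  0  0  0  0]
  L: [ 0 -3  1  0  1  0]
  M: [ 0  1  0  1  0  0]
  Θ: [ 0  0  0  0  0  1]
  [I]: (-1)·1+(-1)·0+(1)·0 = -1
  [L]: (-1)·0+(-1)·-3+(1)·1 = 4
  [M]: (-1)·0+(-1)·1+(1)·0 = -1
  [Θ]: (-1)·0+(-1)·0+(1)·0 = 0
⇒ I^-1 L^4 M^-1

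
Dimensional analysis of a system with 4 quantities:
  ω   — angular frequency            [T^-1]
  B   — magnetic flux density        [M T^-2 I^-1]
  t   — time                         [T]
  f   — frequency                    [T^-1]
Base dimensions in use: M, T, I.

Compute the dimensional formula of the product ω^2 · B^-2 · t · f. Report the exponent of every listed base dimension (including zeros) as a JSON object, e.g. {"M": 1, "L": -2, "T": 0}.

{"M": -2, "T": 2, "I": 2}

Dimensional matrix (M×T×I by ω×B×t×f):
  M: [ 0  1  0  0]
  T: [-1 -2  1 -1]
  I: [ 0 -1  0  0]
  [M]: (2)·0+(-2)·1+(1)·0+(1)·0 = -2
  [T]: (2)·-1+(-2)·-2+(1)·1+(1)·-1 = 2
  [I]: (2)·0+(-2)·-1+(1)·0+(1)·0 = 2
⇒ M^-2 T^2 I^2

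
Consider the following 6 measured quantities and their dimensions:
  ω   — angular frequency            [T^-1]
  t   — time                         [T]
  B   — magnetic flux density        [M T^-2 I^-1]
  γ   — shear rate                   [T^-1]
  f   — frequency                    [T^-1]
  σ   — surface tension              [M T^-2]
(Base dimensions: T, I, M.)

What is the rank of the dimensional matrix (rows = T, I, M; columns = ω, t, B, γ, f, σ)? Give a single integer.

Exponent matrix [T,I,M] × [ω,t,B,γ,f,σ]:
  T: [-1  1 -2 -1 -1 -2]
  I: [ 0  0 -1  0  0  0]
  M: [ 0  0  1  0  0  1]
Row reduction gives pivot columns ω,B,σ; rank = 3

3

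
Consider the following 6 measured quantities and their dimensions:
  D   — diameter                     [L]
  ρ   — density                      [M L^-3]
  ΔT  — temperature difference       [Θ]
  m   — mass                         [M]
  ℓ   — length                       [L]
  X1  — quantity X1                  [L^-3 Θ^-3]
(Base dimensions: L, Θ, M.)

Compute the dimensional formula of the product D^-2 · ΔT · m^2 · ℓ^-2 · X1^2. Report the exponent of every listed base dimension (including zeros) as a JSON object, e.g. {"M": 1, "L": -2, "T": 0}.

Write exponents as rows L,Θ,M / cols D,ρ,ΔT,m,ℓ,X1:
  L: [ 1 -3  0  0  1 -3]
  Θ: [ 0  0  1  0  0 -3]
  M: [ 0  1  0  1  0  0]
  [L]: (-2)·1+(1)·0+(2)·0+(-2)·1+(2)·-3 = -10
  [Θ]: (-2)·0+(1)·1+(2)·0+(-2)·0+(2)·-3 = -5
  [M]: (-2)·0+(1)·0+(2)·1+(-2)·0+(2)·0 = 2
⇒ L^-10 Θ^-5 M^2

{"L": -10, "Θ": -5, "M": 2}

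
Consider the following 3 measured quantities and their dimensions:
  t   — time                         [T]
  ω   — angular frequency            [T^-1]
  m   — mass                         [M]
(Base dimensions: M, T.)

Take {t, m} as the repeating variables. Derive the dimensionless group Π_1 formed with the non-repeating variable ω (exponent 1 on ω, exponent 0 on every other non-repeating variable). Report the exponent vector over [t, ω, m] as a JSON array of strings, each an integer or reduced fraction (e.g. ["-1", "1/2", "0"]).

["1", "1", "0"]

Exponent matrix [M,T] × [t,ω,m]:
  M: [ 0  0  1]
  T: [ 1 -1  0]
Echelon form has 2 nonzero rows (pivots: t,m)
Repeat: t,m; free: ω
RREF:
  r0: [   1   -1    0]
  r1: [   0    0    1]
Fix exponent of ω at 1; solve each RREF row for its pivot's exponent:
  r0: exp(t) + (-1)·1 = 0 ⇒ exp(t) = 1
  r1: exp(m) + (0)·1 = 0 ⇒ exp(m) = 0
Π_1 = t · ω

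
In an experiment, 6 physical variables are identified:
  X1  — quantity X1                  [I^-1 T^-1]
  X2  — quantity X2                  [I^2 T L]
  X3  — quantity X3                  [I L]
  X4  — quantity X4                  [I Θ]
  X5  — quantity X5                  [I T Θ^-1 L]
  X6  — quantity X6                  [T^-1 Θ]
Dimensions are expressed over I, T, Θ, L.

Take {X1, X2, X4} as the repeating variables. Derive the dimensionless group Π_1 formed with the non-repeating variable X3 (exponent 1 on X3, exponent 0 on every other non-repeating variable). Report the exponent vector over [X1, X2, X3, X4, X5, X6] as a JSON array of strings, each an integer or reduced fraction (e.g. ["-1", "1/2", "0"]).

["-1", "-1", "1", "0", "0", "0"]

Dimensional matrix (I×T×Θ×L by X1×X2×X3×X4×X5×X6):
  I: [-1  2  1  1  1  0]
  T: [-1  1  0  0  1 -1]
  Θ: [ 0  0  0  1 -1  1]
  L: [ 0  1  1  0  1  0]
RREF → pivots at {X1,X2,X4} ⇒ r = 3
Pivot set = {X1,X2,X4}, free = {X3,X5,X6}
RREF:
  r0: [   1    0    1    0    0    1]
  r1: [   0    1    1    0    1    0]
  r2: [   0    0    0    1   -1    1]
  r3: [   0    0    0    0    0    0]
Fix exponent of X3 at 1, X5 at 0, X6 at 0; solve each RREF row for its pivot's exponent:
  r0: exp(X1) + (1)·1 = 0 ⇒ exp(X1) = -1
  r1: exp(X2) + (1)·1 = 0 ⇒ exp(X2) = -1
  r2: exp(X4) + (0)·1 = 0 ⇒ exp(X4) = 0
Π_1 = X1^-1 · X2^-1 · X3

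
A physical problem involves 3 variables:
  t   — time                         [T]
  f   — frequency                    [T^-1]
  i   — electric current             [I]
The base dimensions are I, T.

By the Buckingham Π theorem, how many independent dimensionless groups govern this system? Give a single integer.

1

Write exponents as rows I,T / cols t,f,i:
  I: [ 0  0  1]
  T: [ 1 -1  0]
Echelon form has 2 nonzero rows (pivots: t,i)
3 vars − rank 2 = 1 Π group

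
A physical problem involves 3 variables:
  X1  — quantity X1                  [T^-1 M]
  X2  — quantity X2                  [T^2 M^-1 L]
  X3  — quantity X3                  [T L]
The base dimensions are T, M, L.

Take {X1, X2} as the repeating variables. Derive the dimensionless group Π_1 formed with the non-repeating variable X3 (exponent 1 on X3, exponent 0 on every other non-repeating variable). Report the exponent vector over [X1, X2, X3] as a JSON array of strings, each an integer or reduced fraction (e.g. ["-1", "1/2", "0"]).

Dimensional matrix (T×M×L by X1×X2×X3):
  T: [-1  2  1]
  M: [ 1 -1  0]
  L: [ 0  1  1]
Row reduction gives pivot columns X1,X2; rank = 2
Repeat: X1,X2; free: X3
RREF:
  r0: [   1    0    1]
  r1: [   0    1    1]
  r2: [   0    0    0]
Fix exponent of X3 at 1; solve each RREF row for its pivot's exponent:
  r0: exp(X1) + (1)·1 = 0 ⇒ exp(X1) = -1
  r1: exp(X2) + (1)·1 = 0 ⇒ exp(X2) = -1
Π_1 = X1^-1 · X2^-1 · X3

["-1", "-1", "1"]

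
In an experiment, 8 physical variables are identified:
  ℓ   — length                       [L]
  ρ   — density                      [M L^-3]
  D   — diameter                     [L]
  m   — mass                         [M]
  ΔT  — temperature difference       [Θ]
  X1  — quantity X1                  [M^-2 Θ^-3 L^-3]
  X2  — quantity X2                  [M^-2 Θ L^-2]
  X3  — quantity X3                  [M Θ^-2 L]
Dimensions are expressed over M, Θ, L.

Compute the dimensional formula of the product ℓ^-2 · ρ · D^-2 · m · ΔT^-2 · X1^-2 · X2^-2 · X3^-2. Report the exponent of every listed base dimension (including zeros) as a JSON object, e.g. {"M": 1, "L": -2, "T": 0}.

Write exponents as rows M,Θ,L / cols ℓ,ρ,D,m,ΔT,X1,X2,X3:
  M: [ 0  1  0  1  0 -2 -2  1]
  Θ: [ 0  0  0  0  1 -3  1 -2]
  L: [ 1 -3  1  0  0 -3 -2  1]
  [M]: (-2)·0+(1)·1+(-2)·0+(1)·1+(-2)·0+(-2)·-2+(-2)·-2+(-2)·1 = 8
  [Θ]: (-2)·0+(1)·0+(-2)·0+(1)·0+(-2)·1+(-2)·-3+(-2)·1+(-2)·-2 = 6
  [L]: (-2)·1+(1)·-3+(-2)·1+(1)·0+(-2)·0+(-2)·-3+(-2)·-2+(-2)·1 = 1
⇒ M^8 Θ^6 L

{"M": 8, "Θ": 6, "L": 1}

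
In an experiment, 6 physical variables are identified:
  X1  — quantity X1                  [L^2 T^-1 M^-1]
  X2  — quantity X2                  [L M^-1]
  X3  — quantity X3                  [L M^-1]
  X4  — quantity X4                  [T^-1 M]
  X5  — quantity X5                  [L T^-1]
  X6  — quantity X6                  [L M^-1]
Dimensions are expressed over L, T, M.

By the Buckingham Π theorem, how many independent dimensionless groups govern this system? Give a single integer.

Write exponents as rows L,T,M / cols X1,X2,X3,X4,X5,X6:
  L: [ 2  1  1  0  1  1]
  T: [-1  0  0 -1 -1  0]
  M: [-1 -1 -1  1  0 -1]
Row reduction gives pivot columns X1,X2; rank = 2
Π count = n − r = 6 − 2 = 4

4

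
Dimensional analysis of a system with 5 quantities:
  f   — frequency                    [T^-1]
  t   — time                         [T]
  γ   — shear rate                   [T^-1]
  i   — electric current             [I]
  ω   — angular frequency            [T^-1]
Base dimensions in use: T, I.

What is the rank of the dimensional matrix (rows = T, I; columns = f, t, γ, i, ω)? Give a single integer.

Write exponents as rows T,I / cols f,t,γ,i,ω:
  T: [-1  1 -1  0 -1]
  I: [ 0  0  0  1  0]
Row reduction gives pivot columns f,i; rank = 2

2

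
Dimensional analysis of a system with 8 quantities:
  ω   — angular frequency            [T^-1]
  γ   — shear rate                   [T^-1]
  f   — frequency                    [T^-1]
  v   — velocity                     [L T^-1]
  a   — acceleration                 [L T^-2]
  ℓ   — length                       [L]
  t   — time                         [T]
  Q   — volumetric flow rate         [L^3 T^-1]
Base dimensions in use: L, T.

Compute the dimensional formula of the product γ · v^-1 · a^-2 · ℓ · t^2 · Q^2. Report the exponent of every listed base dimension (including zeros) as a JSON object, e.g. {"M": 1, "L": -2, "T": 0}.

{"L": 4, "T": 4}

Exponent matrix [L,T] × [ω,γ,f,v,a,ℓ,t,Q]:
  L: [ 0  0  0  1  1  1  0  3]
  T: [-1 -1 -1 -1 -2  0  1 -1]
  [L]: (1)·0+(-1)·1+(-2)·1+(1)·1+(2)·0+(2)·3 = 4
  [T]: (1)·-1+(-1)·-1+(-2)·-2+(1)·0+(2)·1+(2)·-1 = 4
⇒ L^4 T^4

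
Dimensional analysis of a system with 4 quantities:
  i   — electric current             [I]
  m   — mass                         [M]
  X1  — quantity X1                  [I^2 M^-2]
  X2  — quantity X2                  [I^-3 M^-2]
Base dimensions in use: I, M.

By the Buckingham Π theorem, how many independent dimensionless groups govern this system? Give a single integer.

Write exponents as rows I,M / cols i,m,X1,X2:
  I: [ 1  0  2 -3]
  M: [ 0  1 -2 -2]
Echelon form has 2 nonzero rows (pivots: i,m)
Π count = n − r = 4 − 2 = 2

2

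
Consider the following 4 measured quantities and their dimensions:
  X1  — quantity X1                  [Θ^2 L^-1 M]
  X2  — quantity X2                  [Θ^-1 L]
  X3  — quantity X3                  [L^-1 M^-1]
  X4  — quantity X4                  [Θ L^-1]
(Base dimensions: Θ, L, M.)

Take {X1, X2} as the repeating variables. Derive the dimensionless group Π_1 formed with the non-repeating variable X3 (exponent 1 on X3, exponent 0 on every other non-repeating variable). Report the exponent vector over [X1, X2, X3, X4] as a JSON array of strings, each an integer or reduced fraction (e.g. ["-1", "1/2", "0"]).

["1", "2", "1", "0"]

Exponent matrix [Θ,L,M] × [X1,X2,X3,X4]:
  Θ: [ 2 -1  0  1]
  L: [-1  1 -1 -1]
  M: [ 1  0 -1  0]
RREF → pivots at {X1,X2} ⇒ r = 2
Pivot set = {X1,X2}, free = {X3,X4}
RREF:
  r0: [   1    0   -1    0]
  r1: [   0    1   -2   -1]
  r2: [   0    0    0    0]
Fix exponent of X3 at 1, X4 at 0; solve each RREF row for its pivot's exponent:
  r0: exp(X1) + (-1)·1 = 0 ⇒ exp(X1) = 1
  r1: exp(X2) + (-2)·1 = 0 ⇒ exp(X2) = 2
Π_1 = X1 · X2^2 · X3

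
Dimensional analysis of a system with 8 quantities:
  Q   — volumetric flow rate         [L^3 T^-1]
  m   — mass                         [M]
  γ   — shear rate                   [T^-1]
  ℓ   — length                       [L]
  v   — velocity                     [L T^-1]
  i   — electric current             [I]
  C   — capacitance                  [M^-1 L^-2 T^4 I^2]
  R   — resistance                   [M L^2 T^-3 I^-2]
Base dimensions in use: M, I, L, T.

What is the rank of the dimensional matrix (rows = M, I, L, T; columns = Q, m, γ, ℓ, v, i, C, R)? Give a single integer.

Dimensional matrix (M×I×L×T by Q×m×γ×ℓ×v×i×C×R):
  M: [ 0  1  0  0  0  0 -1  1]
  I: [ 0  0  0  0  0  1  2 -2]
  L: [ 3  0  0  1  1  0 -2  2]
  T: [-1  0 -1  0 -1  0  4 -3]
Echelon form has 4 nonzero rows (pivots: Q,m,γ,i)

4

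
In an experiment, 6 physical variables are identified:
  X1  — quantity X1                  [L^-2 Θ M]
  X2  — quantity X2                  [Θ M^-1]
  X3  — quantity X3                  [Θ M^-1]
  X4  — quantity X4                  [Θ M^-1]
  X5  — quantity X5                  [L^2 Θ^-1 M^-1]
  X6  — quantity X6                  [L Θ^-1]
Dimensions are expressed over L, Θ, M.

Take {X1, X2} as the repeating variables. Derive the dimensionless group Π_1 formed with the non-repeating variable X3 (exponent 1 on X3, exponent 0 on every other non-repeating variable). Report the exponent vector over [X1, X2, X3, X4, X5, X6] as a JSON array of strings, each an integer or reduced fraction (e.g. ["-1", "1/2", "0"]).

["0", "-1", "1", "0", "0", "0"]

Dimensional matrix (L×Θ×M by X1×X2×X3×X4×X5×X6):
  L: [-2  0  0  0  2  1]
  Θ: [ 1  1  1  1 -1 -1]
  M: [ 1 -1 -1 -1 -1  0]
Row reduction gives pivot columns X1,X2; rank = 2
Pivot set = {X1,X2}, free = {X3,X4,X5,X6}
RREF:
  r0: [   1    0    0    0   -1 -1/2]
  r1: [   0    1    1    1    0 -1/2]
  r2: [   0    0    0    0    0    0]
Fix exponent of X3 at 1, X4 at 0, X5 at 0, X6 at 0; solve each RREF row for its pivot's exponent:
  r0: exp(X1) + (0)·1 = 0 ⇒ exp(X1) = 0
  r1: exp(X2) + (1)·1 = 0 ⇒ exp(X2) = -1
Π_1 = X2^-1 · X3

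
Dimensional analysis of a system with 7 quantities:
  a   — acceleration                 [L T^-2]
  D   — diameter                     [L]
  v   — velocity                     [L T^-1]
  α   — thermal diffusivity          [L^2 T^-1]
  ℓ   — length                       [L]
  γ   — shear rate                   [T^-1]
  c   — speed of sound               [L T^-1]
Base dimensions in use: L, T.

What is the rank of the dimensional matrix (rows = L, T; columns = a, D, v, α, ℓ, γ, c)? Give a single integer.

2

Exponent matrix [L,T] × [a,D,v,α,ℓ,γ,c]:
  L: [ 1  1  1  2  1  0  1]
  T: [-2  0 -1 -1  0 -1 -1]
Row reduction gives pivot columns a,D; rank = 2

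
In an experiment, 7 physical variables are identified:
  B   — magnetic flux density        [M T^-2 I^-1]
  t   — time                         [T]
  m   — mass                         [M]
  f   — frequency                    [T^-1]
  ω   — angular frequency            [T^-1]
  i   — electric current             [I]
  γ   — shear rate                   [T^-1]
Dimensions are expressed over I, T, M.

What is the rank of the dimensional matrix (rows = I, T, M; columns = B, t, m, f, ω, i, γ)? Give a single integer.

3

Exponent matrix [I,T,M] × [B,t,m,f,ω,i,γ]:
  I: [-1  0  0  0  0  1  0]
  T: [-2  1  0 -1 -1  0 -1]
  M: [ 1  0  1  0  0  0  0]
Echelon form has 3 nonzero rows (pivots: B,t,m)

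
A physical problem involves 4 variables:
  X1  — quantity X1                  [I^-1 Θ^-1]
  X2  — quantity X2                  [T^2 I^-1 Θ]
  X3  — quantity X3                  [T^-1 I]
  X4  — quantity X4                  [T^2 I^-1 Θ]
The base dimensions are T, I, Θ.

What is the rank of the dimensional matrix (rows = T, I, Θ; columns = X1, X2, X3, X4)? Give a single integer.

Write exponents as rows T,I,Θ / cols X1,X2,X3,X4:
  T: [ 0  2 -1  2]
  I: [-1 -1  1 -1]
  Θ: [-1  1  0  1]
Row reduction gives pivot columns X1,X2; rank = 2

2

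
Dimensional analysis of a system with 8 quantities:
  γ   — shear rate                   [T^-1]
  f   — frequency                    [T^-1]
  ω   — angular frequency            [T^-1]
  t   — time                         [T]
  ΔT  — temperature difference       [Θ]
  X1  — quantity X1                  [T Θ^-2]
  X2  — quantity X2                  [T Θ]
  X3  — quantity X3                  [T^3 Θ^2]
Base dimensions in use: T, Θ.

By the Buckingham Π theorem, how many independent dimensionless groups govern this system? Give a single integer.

6

Dimensional matrix (T×Θ by γ×f×ω×t×ΔT×X1×X2×X3):
  T: [-1 -1 -1  1  0  1  1  3]
  Θ: [ 0  0  0  0  1 -2  1  2]
Row reduction gives pivot columns γ,ΔT; rank = 2
8 vars − rank 2 = 6 Π groups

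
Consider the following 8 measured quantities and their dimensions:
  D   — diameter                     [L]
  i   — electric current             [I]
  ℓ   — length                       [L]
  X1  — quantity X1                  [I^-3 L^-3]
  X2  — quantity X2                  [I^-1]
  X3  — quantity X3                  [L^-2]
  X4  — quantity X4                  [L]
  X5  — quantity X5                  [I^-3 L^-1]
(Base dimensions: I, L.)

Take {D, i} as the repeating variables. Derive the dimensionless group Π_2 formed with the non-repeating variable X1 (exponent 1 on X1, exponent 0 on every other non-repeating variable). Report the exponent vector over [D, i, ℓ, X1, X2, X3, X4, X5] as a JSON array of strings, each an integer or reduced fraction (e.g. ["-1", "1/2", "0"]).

Exponent matrix [I,L] × [D,i,ℓ,X1,X2,X3,X4,X5]:
  I: [ 0  1  0 -3 -1  0  0 -3]
  L: [ 1  0  1 -3  0 -2  1 -1]
Echelon form has 2 nonzero rows (pivots: D,i)
Repeat: D,i; free: ℓ,X1,X2,X3,X4,X5
RREF:
  r0: [   1    0    1   -3    0   -2    1   -1]
  r1: [   0    1    0   -3   -1    0    0   -3]
Fix exponent of X1 at 1, ℓ at 0, X2 at 0, X3 at 0, X4 at 0, X5 at 0; solve each RREF row for its pivot's exponent:
  r0: exp(D) + (-3)·1 = 0 ⇒ exp(D) = 3
  r1: exp(i) + (-3)·1 = 0 ⇒ exp(i) = 3
Π_2 = D^3 · i^3 · X1

["3", "3", "0", "1", "0", "0", "0", "0"]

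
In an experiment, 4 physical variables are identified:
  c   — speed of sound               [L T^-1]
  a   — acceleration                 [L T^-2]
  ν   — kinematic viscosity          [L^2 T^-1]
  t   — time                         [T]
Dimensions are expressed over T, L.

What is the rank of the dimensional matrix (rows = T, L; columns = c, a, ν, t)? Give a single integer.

2

Dimensional matrix (T×L by c×a×ν×t):
  T: [-1 -2 -1  1]
  L: [ 1  1  2  0]
RREF → pivots at {c,a} ⇒ r = 2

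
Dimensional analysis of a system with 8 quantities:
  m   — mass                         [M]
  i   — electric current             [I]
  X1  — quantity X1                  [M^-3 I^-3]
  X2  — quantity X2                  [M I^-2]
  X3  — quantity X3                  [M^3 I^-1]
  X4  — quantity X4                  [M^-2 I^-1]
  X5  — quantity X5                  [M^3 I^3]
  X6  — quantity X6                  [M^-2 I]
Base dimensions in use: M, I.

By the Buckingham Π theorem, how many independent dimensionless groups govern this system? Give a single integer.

Dimensional matrix (M×I by m×i×X1×X2×X3×X4×X5×X6):
  M: [ 1  0 -3  1  3 -2  3 -2]
  I: [ 0  1 -3 -2 -1 -1  3  1]
RREF → pivots at {m,i} ⇒ r = 2
n=8, r=2 ⇒ 6 dimensionless groups

6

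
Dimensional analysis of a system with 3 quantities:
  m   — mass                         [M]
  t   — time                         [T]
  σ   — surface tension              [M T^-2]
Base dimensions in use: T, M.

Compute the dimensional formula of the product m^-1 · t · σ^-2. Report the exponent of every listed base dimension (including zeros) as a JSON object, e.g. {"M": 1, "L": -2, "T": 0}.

Write exponents as rows T,M / cols m,t,σ:
  T: [ 0  1 -2]
  M: [ 1  0  1]
  [T]: (-1)·0+(1)·1+(-2)·-2 = 5
  [M]: (-1)·1+(1)·0+(-2)·1 = -3
⇒ T^5 M^-3

{"T": 5, "M": -3}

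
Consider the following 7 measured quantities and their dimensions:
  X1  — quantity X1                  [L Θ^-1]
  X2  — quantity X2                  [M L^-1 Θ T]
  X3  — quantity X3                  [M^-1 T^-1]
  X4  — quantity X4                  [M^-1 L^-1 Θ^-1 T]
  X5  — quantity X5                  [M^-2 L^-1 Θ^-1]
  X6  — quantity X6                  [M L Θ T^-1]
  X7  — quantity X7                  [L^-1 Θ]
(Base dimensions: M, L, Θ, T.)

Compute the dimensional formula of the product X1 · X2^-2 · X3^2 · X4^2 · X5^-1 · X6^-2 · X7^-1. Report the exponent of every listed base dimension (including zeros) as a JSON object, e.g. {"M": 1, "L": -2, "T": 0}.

Write exponents as rows M,L,Θ,T / cols X1,X2,X3,X4,X5,X6,X7:
  M: [ 0  1 -1 -1 -2  1  0]
  L: [ 1 -1  0 -1 -1  1 -1]
  Θ: [-1  1  0 -1 -1  1  1]
  T: [ 0  1 -1  1  0 -1  0]
  [M]: (1)·0+(-2)·1+(2)·-1+(2)·-1+(-1)·-2+(-2)·1+(-1)·0 = -6
  [L]: (1)·1+(-2)·-1+(2)·0+(2)·-1+(-1)·-1+(-2)·1+(-1)·-1 = 1
  [Θ]: (1)·-1+(-2)·1+(2)·0+(2)·-1+(-1)·-1+(-2)·1+(-1)·1 = -7
  [T]: (1)·0+(-2)·1+(2)·-1+(2)·1+(-1)·0+(-2)·-1+(-1)·0 = 0
⇒ M^-6 L Θ^-7

{"M": -6, "L": 1, "Θ": -7, "T": 0}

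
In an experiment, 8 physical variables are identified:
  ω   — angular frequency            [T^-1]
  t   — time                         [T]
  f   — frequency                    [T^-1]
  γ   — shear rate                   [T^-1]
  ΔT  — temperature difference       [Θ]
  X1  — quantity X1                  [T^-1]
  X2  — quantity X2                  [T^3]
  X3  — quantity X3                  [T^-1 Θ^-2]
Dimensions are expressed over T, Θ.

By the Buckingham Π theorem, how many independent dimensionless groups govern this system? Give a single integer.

Exponent matrix [T,Θ] × [ω,t,f,γ,ΔT,X1,X2,X3]:
  T: [-1  1 -1 -1  0 -1  3 -1]
  Θ: [ 0  0  0  0  1  0  0 -2]
Row reduction gives pivot columns ω,ΔT; rank = 2
Π count = n − r = 8 − 2 = 6

6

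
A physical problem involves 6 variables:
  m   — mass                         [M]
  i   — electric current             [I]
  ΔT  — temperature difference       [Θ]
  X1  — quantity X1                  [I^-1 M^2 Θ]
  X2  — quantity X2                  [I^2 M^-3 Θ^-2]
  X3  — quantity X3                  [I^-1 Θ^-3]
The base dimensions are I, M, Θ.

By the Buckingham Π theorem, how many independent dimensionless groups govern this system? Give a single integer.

Dimensional matrix (I×M×Θ by m×i×ΔT×X1×X2×X3):
  I: [ 0  1  0 -1  2 -1]
  M: [ 1  0  0  2 -3  0]
  Θ: [ 0  0  1  1 -2 -3]
RREF → pivots at {m,i,ΔT} ⇒ r = 3
Π count = n − r = 6 − 3 = 3

3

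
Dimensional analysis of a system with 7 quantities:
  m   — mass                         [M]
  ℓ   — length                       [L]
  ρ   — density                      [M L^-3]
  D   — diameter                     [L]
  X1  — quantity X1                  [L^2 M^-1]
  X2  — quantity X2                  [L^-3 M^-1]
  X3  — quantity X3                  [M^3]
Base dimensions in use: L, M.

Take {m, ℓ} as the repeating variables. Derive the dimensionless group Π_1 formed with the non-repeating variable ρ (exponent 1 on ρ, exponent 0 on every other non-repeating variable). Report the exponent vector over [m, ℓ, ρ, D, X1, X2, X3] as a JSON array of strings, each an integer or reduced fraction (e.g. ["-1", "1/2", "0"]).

["-1", "3", "1", "0", "0", "0", "0"]

Write exponents as rows L,M / cols m,ℓ,ρ,D,X1,X2,X3:
  L: [ 0  1 -3  1  2 -3  0]
  M: [ 1  0  1  0 -1 -1  3]
Row reduction gives pivot columns m,ℓ; rank = 2
Repeat: m,ℓ; free: ρ,D,X1,X2,X3
RREF:
  r0: [   1    0    1    0   -1   -1    3]
  r1: [   0    1   -3    1    2   -3    0]
Fix exponent of ρ at 1, D at 0, X1 at 0, X2 at 0, X3 at 0; solve each RREF row for its pivot's exponent:
  r0: exp(m) + (1)·1 = 0 ⇒ exp(m) = -1
  r1: exp(ℓ) + (-3)·1 = 0 ⇒ exp(ℓ) = 3
Π_1 = m^-1 · ℓ^3 · ρ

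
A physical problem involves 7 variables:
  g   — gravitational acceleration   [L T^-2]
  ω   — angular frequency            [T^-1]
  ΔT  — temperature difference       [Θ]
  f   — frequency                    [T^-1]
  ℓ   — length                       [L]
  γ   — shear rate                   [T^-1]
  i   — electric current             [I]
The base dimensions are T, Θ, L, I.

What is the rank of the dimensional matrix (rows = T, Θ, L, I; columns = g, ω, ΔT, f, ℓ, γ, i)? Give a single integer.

4

Write exponents as rows T,Θ,L,I / cols g,ω,ΔT,f,ℓ,γ,i:
  T: [-2 -1  0 -1  0 -1  0]
  Θ: [ 0  0  1  0  0  0  0]
  L: [ 1  0  0  0  1  0  0]
  I: [ 0  0  0  0  0  0  1]
RREF → pivots at {g,ω,ΔT,i} ⇒ r = 4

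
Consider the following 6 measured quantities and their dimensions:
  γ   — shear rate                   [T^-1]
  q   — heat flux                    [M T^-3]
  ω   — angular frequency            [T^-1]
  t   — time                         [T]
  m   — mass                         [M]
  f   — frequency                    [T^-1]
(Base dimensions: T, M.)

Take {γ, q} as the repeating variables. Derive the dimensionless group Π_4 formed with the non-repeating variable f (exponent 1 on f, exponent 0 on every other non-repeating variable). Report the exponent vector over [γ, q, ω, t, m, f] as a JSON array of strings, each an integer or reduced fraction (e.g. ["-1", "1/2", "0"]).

Dimensional matrix (T×M by γ×q×ω×t×m×f):
  T: [-1 -3 -1  1  0 -1]
  M: [ 0  1  0  0  1  0]
RREF → pivots at {γ,q} ⇒ r = 2
Repeat: γ,q; free: ω,t,m,f
RREF:
  r0: [   1    0    1   -1   -3    1]
  r1: [   0    1    0    0    1    0]
Fix exponent of f at 1, ω at 0, t at 0, m at 0; solve each RREF row for its pivot's exponent:
  r0: exp(γ) + (1)·1 = 0 ⇒ exp(γ) = -1
  r1: exp(q) + (0)·1 = 0 ⇒ exp(q) = 0
Π_4 = γ^-1 · f

["-1", "0", "0", "0", "0", "1"]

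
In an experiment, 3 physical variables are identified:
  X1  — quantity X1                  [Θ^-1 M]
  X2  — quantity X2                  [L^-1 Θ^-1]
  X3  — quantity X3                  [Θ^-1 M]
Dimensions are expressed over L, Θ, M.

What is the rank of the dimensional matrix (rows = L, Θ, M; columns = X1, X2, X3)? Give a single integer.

Write exponents as rows L,Θ,M / cols X1,X2,X3:
  L: [ 0 -1  0]
  Θ: [-1 -1 -1]
  M: [ 1  0  1]
Row reduction gives pivot columns X1,X2; rank = 2

2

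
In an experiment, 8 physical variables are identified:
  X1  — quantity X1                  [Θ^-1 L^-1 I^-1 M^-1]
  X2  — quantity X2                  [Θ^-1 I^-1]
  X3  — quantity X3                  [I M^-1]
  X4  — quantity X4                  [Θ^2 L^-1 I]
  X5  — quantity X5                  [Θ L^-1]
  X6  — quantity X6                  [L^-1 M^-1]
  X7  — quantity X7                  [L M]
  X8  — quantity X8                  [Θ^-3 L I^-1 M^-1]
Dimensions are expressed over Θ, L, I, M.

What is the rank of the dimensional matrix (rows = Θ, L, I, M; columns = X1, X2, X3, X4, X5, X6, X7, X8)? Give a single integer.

3

Write exponents as rows Θ,L,I,M / cols X1,X2,X3,X4,X5,X6,X7,X8:
  Θ: [-1 -1  0  2  1  0  0 -3]
  L: [-1  0  0 -1 -1 -1  1  1]
  I: [-1 -1  1  1  0  0  0 -1]
  M: [-1  0 -1  0  0 -1  1 -1]
Echelon form has 3 nonzero rows (pivots: X1,X2,X3)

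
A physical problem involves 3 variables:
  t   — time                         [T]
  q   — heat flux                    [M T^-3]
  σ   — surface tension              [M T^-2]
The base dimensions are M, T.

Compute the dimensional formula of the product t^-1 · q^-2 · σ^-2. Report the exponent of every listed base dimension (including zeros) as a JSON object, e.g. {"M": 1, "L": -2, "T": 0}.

{"M": -4, "T": 9}

Exponent matrix [M,T] × [t,q,σ]:
  M: [ 0  1  1]
  T: [ 1 -3 -2]
  [M]: (-1)·0+(-2)·1+(-2)·1 = -4
  [T]: (-1)·1+(-2)·-3+(-2)·-2 = 9
⇒ M^-4 T^9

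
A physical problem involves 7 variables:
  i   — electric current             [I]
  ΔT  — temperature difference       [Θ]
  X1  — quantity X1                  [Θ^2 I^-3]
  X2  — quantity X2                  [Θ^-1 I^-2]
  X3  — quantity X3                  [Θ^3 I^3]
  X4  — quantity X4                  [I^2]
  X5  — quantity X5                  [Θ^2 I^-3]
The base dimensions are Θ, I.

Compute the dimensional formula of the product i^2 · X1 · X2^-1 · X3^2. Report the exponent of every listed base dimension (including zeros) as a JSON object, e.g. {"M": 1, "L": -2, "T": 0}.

Dimensional matrix (Θ×I by i×ΔT×X1×X2×X3×X4×X5):
  Θ: [ 0  1  2 -1  3  0  2]
  I: [ 1  0 -3 -2  3  2 -3]
  [Θ]: (2)·0+(1)·2+(-1)·-1+(2)·3 = 9
  [I]: (2)·1+(1)·-3+(-1)·-2+(2)·3 = 7
⇒ Θ^9 I^7

{"Θ": 9, "I": 7}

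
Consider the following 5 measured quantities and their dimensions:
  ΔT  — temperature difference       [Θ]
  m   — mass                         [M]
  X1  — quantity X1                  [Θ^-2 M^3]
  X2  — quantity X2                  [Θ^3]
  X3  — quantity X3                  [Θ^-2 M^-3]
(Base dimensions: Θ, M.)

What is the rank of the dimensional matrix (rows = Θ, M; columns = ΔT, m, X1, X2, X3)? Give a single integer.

2

Exponent matrix [Θ,M] × [ΔT,m,X1,X2,X3]:
  Θ: [ 1  0 -2  3 -2]
  M: [ 0  1  3  0 -3]
Echelon form has 2 nonzero rows (pivots: ΔT,m)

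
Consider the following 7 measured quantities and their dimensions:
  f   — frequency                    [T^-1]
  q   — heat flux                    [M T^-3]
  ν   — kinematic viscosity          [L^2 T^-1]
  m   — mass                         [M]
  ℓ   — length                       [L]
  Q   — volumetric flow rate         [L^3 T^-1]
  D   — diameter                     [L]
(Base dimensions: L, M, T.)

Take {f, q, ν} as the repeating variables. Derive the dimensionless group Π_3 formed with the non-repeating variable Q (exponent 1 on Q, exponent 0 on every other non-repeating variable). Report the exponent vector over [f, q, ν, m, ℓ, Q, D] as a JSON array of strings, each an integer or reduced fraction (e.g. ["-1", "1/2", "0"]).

["1/2", "0", "-3/2", "0", "0", "1", "0"]

Exponent matrix [L,M,T] × [f,q,ν,m,ℓ,Q,D]:
  L: [ 0  0  2  0  1  3  1]
  M: [ 0  1  0  1  0  0  0]
  T: [-1 -3 -1  0  0 -1  0]
Echelon form has 3 nonzero rows (pivots: f,q,ν)
Pivot set = {f,q,ν}, free = {m,ℓ,Q,D}
RREF:
  r0: [   1    0    0   -3 -1/2 -1/2 -1/2]
  r1: [   0    1    0    1    0    0    0]
  r2: [   0    0    1    0  1/2  3/2  1/2]
Fix exponent of Q at 1, m at 0, ℓ at 0, D at 0; solve each RREF row for its pivot's exponent:
  r0: exp(f) + (-1/2)·1 = 0 ⇒ exp(f) = 1/2
  r1: exp(q) + (0)·1 = 0 ⇒ exp(q) = 0
  r2: exp(ν) + (3/2)·1 = 0 ⇒ exp(ν) = -3/2
Π_3 = f^(1/2) · ν^(-3/2) · Q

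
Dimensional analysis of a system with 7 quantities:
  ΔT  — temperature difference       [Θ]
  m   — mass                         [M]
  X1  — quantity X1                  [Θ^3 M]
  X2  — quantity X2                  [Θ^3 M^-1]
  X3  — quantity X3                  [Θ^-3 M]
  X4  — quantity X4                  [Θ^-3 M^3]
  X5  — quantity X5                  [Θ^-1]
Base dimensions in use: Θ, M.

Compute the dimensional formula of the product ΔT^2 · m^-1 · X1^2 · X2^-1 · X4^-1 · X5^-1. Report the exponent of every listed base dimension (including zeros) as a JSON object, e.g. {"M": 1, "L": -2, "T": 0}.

{"Θ": 9, "M": -1}

Exponent matrix [Θ,M] × [ΔT,m,X1,X2,X3,X4,X5]:
  Θ: [ 1  0  3  3 -3 -3 -1]
  M: [ 0  1  1 -1  1  3  0]
  [Θ]: (2)·1+(-1)·0+(2)·3+(-1)·3+(-1)·-3+(-1)·-1 = 9
  [M]: (2)·0+(-1)·1+(2)·1+(-1)·-1+(-1)·3+(-1)·0 = -1
⇒ Θ^9 M^-1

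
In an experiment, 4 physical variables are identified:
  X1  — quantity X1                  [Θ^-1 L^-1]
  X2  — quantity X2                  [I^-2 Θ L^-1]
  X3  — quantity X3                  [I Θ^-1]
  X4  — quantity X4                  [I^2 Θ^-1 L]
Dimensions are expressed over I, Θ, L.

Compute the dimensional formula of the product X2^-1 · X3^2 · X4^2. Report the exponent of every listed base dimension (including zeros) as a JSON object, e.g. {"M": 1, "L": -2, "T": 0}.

{"I": 8, "Θ": -5, "L": 3}

Dimensional matrix (I×Θ×L by X1×X2×X3×X4):
  I: [ 0 -2  1  2]
  Θ: [-1  1 -1 -1]
  L: [-1 -1  0  1]
  [I]: (-1)·-2+(2)·1+(2)·2 = 8
  [Θ]: (-1)·1+(2)·-1+(2)·-1 = -5
  [L]: (-1)·-1+(2)·0+(2)·1 = 3
⇒ I^8 Θ^-5 L^3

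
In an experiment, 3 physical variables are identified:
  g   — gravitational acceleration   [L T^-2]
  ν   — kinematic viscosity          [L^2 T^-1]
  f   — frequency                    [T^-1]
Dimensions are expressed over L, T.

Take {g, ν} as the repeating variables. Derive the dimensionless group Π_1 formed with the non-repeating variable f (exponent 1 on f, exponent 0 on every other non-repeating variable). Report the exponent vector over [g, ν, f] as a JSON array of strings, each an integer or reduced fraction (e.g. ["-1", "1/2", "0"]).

Write exponents as rows L,T / cols g,ν,f:
  L: [ 1  2  0]
  T: [-2 -1 -1]
Row reduction gives pivot columns g,ν; rank = 2
Repeat: g,ν; free: f
RREF:
  r0: [   1    0  2/3]
  r1: [   0    1 -1/3]
Fix exponent of f at 1; solve each RREF row for its pivot's exponent:
  r0: exp(g) + (2/3)·1 = 0 ⇒ exp(g) = -2/3
  r1: exp(ν) + (-1/3)·1 = 0 ⇒ exp(ν) = 1/3
Π_1 = g^(-2/3) · ν^(1/3) · f

["-2/3", "1/3", "1"]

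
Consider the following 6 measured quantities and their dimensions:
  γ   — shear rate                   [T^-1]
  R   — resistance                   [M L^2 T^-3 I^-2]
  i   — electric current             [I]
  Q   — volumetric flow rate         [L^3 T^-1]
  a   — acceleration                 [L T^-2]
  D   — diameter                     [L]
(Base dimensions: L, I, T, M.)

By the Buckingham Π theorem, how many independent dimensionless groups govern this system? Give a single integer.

2

Dimensional matrix (L×I×T×M by γ×R×i×Q×a×D):
  L: [ 0  2  0  3  1  1]
  I: [ 0 -2  1  0  0  0]
  T: [-1 -3  0 -1 -2  0]
  M: [ 0  1  0  0  0  0]
RREF → pivots at {γ,R,i,Q} ⇒ r = 4
n=6, r=4 ⇒ 2 dimensionless groups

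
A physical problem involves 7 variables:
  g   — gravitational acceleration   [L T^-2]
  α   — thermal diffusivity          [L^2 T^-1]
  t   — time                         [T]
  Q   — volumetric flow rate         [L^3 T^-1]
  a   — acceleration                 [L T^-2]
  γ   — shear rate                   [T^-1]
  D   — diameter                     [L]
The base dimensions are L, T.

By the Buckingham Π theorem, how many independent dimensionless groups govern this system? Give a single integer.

Exponent matrix [L,T] × [g,α,t,Q,a,γ,D]:
  L: [ 1  2  0  3  1  0  1]
  T: [-2 -1  1 -1 -2 -1  0]
RREF → pivots at {g,α} ⇒ r = 2
7 vars − rank 2 = 5 Π groups

5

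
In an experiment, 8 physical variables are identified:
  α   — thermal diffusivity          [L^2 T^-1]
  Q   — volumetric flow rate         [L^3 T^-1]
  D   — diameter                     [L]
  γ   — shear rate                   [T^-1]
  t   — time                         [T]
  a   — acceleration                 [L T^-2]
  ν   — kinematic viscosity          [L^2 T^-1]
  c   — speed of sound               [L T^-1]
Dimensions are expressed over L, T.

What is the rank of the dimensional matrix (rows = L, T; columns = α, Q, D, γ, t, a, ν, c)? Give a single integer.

2

Exponent matrix [L,T] × [α,Q,D,γ,t,a,ν,c]:
  L: [ 2  3  1  0  0  1  2  1]
  T: [-1 -1  0 -1  1 -2 -1 -1]
RREF → pivots at {α,Q} ⇒ r = 2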